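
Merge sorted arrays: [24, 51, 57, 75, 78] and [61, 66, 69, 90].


Take 24 from A
Take 51 from A
Take 57 from A
Take 61 from B
Take 66 from B
Take 69 from B
Take 75 from A
Take 78 from A

Merged: [24, 51, 57, 61, 66, 69, 75, 78, 90]


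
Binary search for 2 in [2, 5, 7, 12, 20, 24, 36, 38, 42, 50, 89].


Step 1: lo=0, hi=10, mid=5, val=24
Step 2: lo=0, hi=4, mid=2, val=7
Step 3: lo=0, hi=1, mid=0, val=2

Found at index 0


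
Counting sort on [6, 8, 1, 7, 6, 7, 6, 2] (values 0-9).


Input: [6, 8, 1, 7, 6, 7, 6, 2]
Counts: [0, 1, 1, 0, 0, 0, 3, 2, 1, 0]

Sorted: [1, 2, 6, 6, 6, 7, 7, 8]


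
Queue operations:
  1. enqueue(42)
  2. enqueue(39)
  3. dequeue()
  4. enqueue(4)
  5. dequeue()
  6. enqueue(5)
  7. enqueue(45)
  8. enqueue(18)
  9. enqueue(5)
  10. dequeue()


enqueue(42) -> [42]
enqueue(39) -> [42, 39]
dequeue()->42, [39]
enqueue(4) -> [39, 4]
dequeue()->39, [4]
enqueue(5) -> [4, 5]
enqueue(45) -> [4, 5, 45]
enqueue(18) -> [4, 5, 45, 18]
enqueue(5) -> [4, 5, 45, 18, 5]
dequeue()->4, [5, 45, 18, 5]

Final queue: [5, 45, 18, 5]


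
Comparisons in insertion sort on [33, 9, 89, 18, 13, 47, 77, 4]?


Algorithm: insertion sort
Input: [33, 9, 89, 18, 13, 47, 77, 4]
Sorted: [4, 9, 13, 18, 33, 47, 77, 89]

20


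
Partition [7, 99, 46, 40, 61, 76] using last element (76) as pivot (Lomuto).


Pivot: 76
  7 <= 76: advance i (no swap)
  46 <= 76: swap -> [7, 46, 99, 40, 61, 76]
  40 <= 76: swap -> [7, 46, 40, 99, 61, 76]
  61 <= 76: swap -> [7, 46, 40, 61, 99, 76]
Place pivot at 4: [7, 46, 40, 61, 76, 99]

Partitioned: [7, 46, 40, 61, 76, 99]


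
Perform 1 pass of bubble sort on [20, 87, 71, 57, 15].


Initial: [20, 87, 71, 57, 15]
Pass 1: [20, 71, 57, 15, 87] (3 swaps)

After 1 pass: [20, 71, 57, 15, 87]


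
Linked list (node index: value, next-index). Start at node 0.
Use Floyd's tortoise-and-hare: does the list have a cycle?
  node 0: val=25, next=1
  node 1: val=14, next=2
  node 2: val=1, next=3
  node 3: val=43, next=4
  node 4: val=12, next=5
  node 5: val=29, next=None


Floyd's tortoise (slow, +1) and hare (fast, +2):
  init: slow=0, fast=0
  step 1: slow=1, fast=2
  step 2: slow=2, fast=4
  step 3: fast 4->5->None, no cycle

Cycle: no


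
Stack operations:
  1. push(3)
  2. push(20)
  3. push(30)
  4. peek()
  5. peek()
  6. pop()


push(3) -> [3]
push(20) -> [3, 20]
push(30) -> [3, 20, 30]
peek()->30
peek()->30
pop()->30, [3, 20]

Final stack: [3, 20]


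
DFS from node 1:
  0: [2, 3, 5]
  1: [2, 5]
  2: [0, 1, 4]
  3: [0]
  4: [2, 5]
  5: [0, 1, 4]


Visit 1, push [5, 2]
Visit 2, push [4, 0]
Visit 0, push [5, 3]
Visit 3, push []
Visit 5, push [4]
Visit 4, push []

DFS order: [1, 2, 0, 3, 5, 4]


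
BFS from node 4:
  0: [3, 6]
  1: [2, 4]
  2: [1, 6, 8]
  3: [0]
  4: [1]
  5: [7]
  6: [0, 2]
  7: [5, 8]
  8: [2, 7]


Visit 4, enqueue [1]
Visit 1, enqueue [2]
Visit 2, enqueue [6, 8]
Visit 6, enqueue [0]
Visit 8, enqueue [7]
Visit 0, enqueue [3]
Visit 7, enqueue [5]
Visit 3, enqueue []
Visit 5, enqueue []

BFS order: [4, 1, 2, 6, 8, 0, 7, 3, 5]


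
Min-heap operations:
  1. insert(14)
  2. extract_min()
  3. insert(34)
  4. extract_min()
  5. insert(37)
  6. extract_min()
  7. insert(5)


insert(14) -> [14]
extract_min()->14, []
insert(34) -> [34]
extract_min()->34, []
insert(37) -> [37]
extract_min()->37, []
insert(5) -> [5]

Final heap: [5]


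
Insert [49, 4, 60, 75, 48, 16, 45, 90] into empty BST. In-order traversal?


Insert 49: root
Insert 4: L from 49
Insert 60: R from 49
Insert 75: R from 49 -> R from 60
Insert 48: L from 49 -> R from 4
Insert 16: L from 49 -> R from 4 -> L from 48
Insert 45: L from 49 -> R from 4 -> L from 48 -> R from 16
Insert 90: R from 49 -> R from 60 -> R from 75

In-order: [4, 16, 45, 48, 49, 60, 75, 90]


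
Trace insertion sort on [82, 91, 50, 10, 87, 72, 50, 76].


Initial: [82, 91, 50, 10, 87, 72, 50, 76]
Insert 91: [82, 91, 50, 10, 87, 72, 50, 76]
Insert 50: [50, 82, 91, 10, 87, 72, 50, 76]
Insert 10: [10, 50, 82, 91, 87, 72, 50, 76]
Insert 87: [10, 50, 82, 87, 91, 72, 50, 76]
Insert 72: [10, 50, 72, 82, 87, 91, 50, 76]
Insert 50: [10, 50, 50, 72, 82, 87, 91, 76]
Insert 76: [10, 50, 50, 72, 76, 82, 87, 91]

Sorted: [10, 50, 50, 72, 76, 82, 87, 91]


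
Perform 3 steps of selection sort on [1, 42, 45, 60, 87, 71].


Initial: [1, 42, 45, 60, 87, 71]
Step 1: min=1 at 0
  Swap: [1, 42, 45, 60, 87, 71]
Step 2: min=42 at 1
  Swap: [1, 42, 45, 60, 87, 71]
Step 3: min=45 at 2
  Swap: [1, 42, 45, 60, 87, 71]

After 3 steps: [1, 42, 45, 60, 87, 71]


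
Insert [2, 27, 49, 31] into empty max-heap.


Insert 2: [2]
Insert 27: [27, 2]
Insert 49: [49, 2, 27]
Insert 31: [49, 31, 27, 2]

Final heap: [49, 31, 27, 2]


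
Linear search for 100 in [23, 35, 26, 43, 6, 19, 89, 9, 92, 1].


i=0: 23!=100
i=1: 35!=100
i=2: 26!=100
i=3: 43!=100
i=4: 6!=100
i=5: 19!=100
i=6: 89!=100
i=7: 9!=100
i=8: 92!=100
i=9: 1!=100

Not found, 10 comps


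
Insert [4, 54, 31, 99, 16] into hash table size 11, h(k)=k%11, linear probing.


Insert 4: h=4 -> slot 4
Insert 54: h=10 -> slot 10
Insert 31: h=9 -> slot 9
Insert 99: h=0 -> slot 0
Insert 16: h=5 -> slot 5

Table: [99, None, None, None, 4, 16, None, None, None, 31, 54]


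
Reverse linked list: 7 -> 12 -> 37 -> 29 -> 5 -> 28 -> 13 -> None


Step 1: curr=7, set curr.next=prev(None) | reversed so far: 7
Step 2: curr=12, set curr.next=prev(7) | reversed so far: 12 -> 7
Step 3: curr=37, set curr.next=prev(12) | reversed so far: 37 -> 12 -> 7
Step 4: curr=29, set curr.next=prev(37) | reversed so far: 29 -> 37 -> 12 -> 7
Step 5: curr=5, set curr.next=prev(29) | reversed so far: 5 -> 29 -> 37 -> 12 -> 7
Step 6: curr=28, set curr.next=prev(5) | reversed so far: 28 -> 5 -> 29 -> 37 -> 12 -> 7
Step 7: curr=13, set curr.next=prev(28) | reversed so far: 13 -> 28 -> 5 -> 29 -> 37 -> 12 -> 7

13 -> 28 -> 5 -> 29 -> 37 -> 12 -> 7 -> None


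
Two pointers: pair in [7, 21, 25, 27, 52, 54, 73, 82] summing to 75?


lo=0(7)+hi=7(82)=89
lo=0(7)+hi=6(73)=80
lo=0(7)+hi=5(54)=61
lo=1(21)+hi=5(54)=75

Yes: 21+54=75


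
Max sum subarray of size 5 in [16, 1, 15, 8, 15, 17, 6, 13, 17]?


[0:5]: 55
[1:6]: 56
[2:7]: 61
[3:8]: 59
[4:9]: 68

Max: 68 at [4:9]


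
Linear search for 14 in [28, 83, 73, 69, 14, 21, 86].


i=0: 28!=14
i=1: 83!=14
i=2: 73!=14
i=3: 69!=14
i=4: 14==14 found!

Found at 4, 5 comps


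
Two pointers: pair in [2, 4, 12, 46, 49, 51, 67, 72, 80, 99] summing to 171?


lo=0(2)+hi=9(99)=101
lo=1(4)+hi=9(99)=103
lo=2(12)+hi=9(99)=111
lo=3(46)+hi=9(99)=145
lo=4(49)+hi=9(99)=148
lo=5(51)+hi=9(99)=150
lo=6(67)+hi=9(99)=166
lo=7(72)+hi=9(99)=171

Yes: 72+99=171


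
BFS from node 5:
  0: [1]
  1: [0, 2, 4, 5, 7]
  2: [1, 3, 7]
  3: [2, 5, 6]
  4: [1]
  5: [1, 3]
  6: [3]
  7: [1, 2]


Visit 5, enqueue [1, 3]
Visit 1, enqueue [0, 2, 4, 7]
Visit 3, enqueue [6]
Visit 0, enqueue []
Visit 2, enqueue []
Visit 4, enqueue []
Visit 7, enqueue []
Visit 6, enqueue []

BFS order: [5, 1, 3, 0, 2, 4, 7, 6]


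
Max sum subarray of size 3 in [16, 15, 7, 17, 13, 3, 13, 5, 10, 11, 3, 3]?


[0:3]: 38
[1:4]: 39
[2:5]: 37
[3:6]: 33
[4:7]: 29
[5:8]: 21
[6:9]: 28
[7:10]: 26
[8:11]: 24
[9:12]: 17

Max: 39 at [1:4]


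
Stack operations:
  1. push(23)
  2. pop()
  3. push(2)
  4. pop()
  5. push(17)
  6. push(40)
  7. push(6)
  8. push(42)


push(23) -> [23]
pop()->23, []
push(2) -> [2]
pop()->2, []
push(17) -> [17]
push(40) -> [17, 40]
push(6) -> [17, 40, 6]
push(42) -> [17, 40, 6, 42]

Final stack: [17, 40, 6, 42]


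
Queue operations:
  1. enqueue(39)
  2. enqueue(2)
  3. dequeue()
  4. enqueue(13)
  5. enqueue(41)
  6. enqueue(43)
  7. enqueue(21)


enqueue(39) -> [39]
enqueue(2) -> [39, 2]
dequeue()->39, [2]
enqueue(13) -> [2, 13]
enqueue(41) -> [2, 13, 41]
enqueue(43) -> [2, 13, 41, 43]
enqueue(21) -> [2, 13, 41, 43, 21]

Final queue: [2, 13, 41, 43, 21]


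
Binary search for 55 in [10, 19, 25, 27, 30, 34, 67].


Step 1: lo=0, hi=6, mid=3, val=27
Step 2: lo=4, hi=6, mid=5, val=34
Step 3: lo=6, hi=6, mid=6, val=67

Not found


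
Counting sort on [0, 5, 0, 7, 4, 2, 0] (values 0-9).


Input: [0, 5, 0, 7, 4, 2, 0]
Counts: [3, 0, 1, 0, 1, 1, 0, 1, 0, 0]

Sorted: [0, 0, 0, 2, 4, 5, 7]


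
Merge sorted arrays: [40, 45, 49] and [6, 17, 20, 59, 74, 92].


Take 6 from B
Take 17 from B
Take 20 from B
Take 40 from A
Take 45 from A
Take 49 from A

Merged: [6, 17, 20, 40, 45, 49, 59, 74, 92]


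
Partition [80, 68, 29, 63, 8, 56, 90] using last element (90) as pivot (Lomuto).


Pivot: 90
  80 <= 90: advance i (no swap)
  68 <= 90: advance i (no swap)
  29 <= 90: advance i (no swap)
  63 <= 90: advance i (no swap)
  8 <= 90: advance i (no swap)
  56 <= 90: advance i (no swap)
Place pivot at 6: [80, 68, 29, 63, 8, 56, 90]

Partitioned: [80, 68, 29, 63, 8, 56, 90]


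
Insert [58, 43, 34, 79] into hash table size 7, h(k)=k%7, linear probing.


Insert 58: h=2 -> slot 2
Insert 43: h=1 -> slot 1
Insert 34: h=6 -> slot 6
Insert 79: h=2, 1 probes -> slot 3

Table: [None, 43, 58, 79, None, None, 34]


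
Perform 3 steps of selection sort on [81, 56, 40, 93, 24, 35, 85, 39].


Initial: [81, 56, 40, 93, 24, 35, 85, 39]
Step 1: min=24 at 4
  Swap: [24, 56, 40, 93, 81, 35, 85, 39]
Step 2: min=35 at 5
  Swap: [24, 35, 40, 93, 81, 56, 85, 39]
Step 3: min=39 at 7
  Swap: [24, 35, 39, 93, 81, 56, 85, 40]

After 3 steps: [24, 35, 39, 93, 81, 56, 85, 40]


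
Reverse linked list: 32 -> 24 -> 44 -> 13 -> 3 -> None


Step 1: curr=32, set curr.next=prev(None) | reversed so far: 32
Step 2: curr=24, set curr.next=prev(32) | reversed so far: 24 -> 32
Step 3: curr=44, set curr.next=prev(24) | reversed so far: 44 -> 24 -> 32
Step 4: curr=13, set curr.next=prev(44) | reversed so far: 13 -> 44 -> 24 -> 32
Step 5: curr=3, set curr.next=prev(13) | reversed so far: 3 -> 13 -> 44 -> 24 -> 32

3 -> 13 -> 44 -> 24 -> 32 -> None


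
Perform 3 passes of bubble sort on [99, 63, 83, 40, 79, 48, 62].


Initial: [99, 63, 83, 40, 79, 48, 62]
Pass 1: [63, 83, 40, 79, 48, 62, 99] (6 swaps)
Pass 2: [63, 40, 79, 48, 62, 83, 99] (4 swaps)
Pass 3: [40, 63, 48, 62, 79, 83, 99] (3 swaps)

After 3 passes: [40, 63, 48, 62, 79, 83, 99]


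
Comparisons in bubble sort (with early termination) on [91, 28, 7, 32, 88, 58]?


Algorithm: bubble sort (with early termination)
Input: [91, 28, 7, 32, 88, 58]
Sorted: [7, 28, 32, 58, 88, 91]

12


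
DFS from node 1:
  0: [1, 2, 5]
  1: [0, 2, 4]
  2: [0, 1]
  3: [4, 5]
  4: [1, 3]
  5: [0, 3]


Visit 1, push [4, 2, 0]
Visit 0, push [5, 2]
Visit 2, push []
Visit 5, push [3]
Visit 3, push [4]
Visit 4, push []

DFS order: [1, 0, 2, 5, 3, 4]


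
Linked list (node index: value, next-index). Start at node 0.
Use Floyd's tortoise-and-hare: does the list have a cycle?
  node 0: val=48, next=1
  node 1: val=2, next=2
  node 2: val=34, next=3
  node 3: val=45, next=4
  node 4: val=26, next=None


Floyd's tortoise (slow, +1) and hare (fast, +2):
  init: slow=0, fast=0
  step 1: slow=1, fast=2
  step 2: slow=2, fast=4
  step 3: fast -> None, no cycle

Cycle: no


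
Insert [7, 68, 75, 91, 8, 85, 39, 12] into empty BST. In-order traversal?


Insert 7: root
Insert 68: R from 7
Insert 75: R from 7 -> R from 68
Insert 91: R from 7 -> R from 68 -> R from 75
Insert 8: R from 7 -> L from 68
Insert 85: R from 7 -> R from 68 -> R from 75 -> L from 91
Insert 39: R from 7 -> L from 68 -> R from 8
Insert 12: R from 7 -> L from 68 -> R from 8 -> L from 39

In-order: [7, 8, 12, 39, 68, 75, 85, 91]


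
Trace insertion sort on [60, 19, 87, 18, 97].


Initial: [60, 19, 87, 18, 97]
Insert 19: [19, 60, 87, 18, 97]
Insert 87: [19, 60, 87, 18, 97]
Insert 18: [18, 19, 60, 87, 97]
Insert 97: [18, 19, 60, 87, 97]

Sorted: [18, 19, 60, 87, 97]


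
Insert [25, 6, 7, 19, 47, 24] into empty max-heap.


Insert 25: [25]
Insert 6: [25, 6]
Insert 7: [25, 6, 7]
Insert 19: [25, 19, 7, 6]
Insert 47: [47, 25, 7, 6, 19]
Insert 24: [47, 25, 24, 6, 19, 7]

Final heap: [47, 25, 24, 6, 19, 7]


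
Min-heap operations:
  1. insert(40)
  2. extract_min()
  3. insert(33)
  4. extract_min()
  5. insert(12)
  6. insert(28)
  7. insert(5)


insert(40) -> [40]
extract_min()->40, []
insert(33) -> [33]
extract_min()->33, []
insert(12) -> [12]
insert(28) -> [12, 28]
insert(5) -> [5, 28, 12]

Final heap: [5, 28, 12]


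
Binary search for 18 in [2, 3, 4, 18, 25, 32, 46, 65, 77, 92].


Step 1: lo=0, hi=9, mid=4, val=25
Step 2: lo=0, hi=3, mid=1, val=3
Step 3: lo=2, hi=3, mid=2, val=4
Step 4: lo=3, hi=3, mid=3, val=18

Found at index 3


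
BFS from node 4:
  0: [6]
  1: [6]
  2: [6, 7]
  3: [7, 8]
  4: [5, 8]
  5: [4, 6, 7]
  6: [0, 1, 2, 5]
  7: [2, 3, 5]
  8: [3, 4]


Visit 4, enqueue [5, 8]
Visit 5, enqueue [6, 7]
Visit 8, enqueue [3]
Visit 6, enqueue [0, 1, 2]
Visit 7, enqueue []
Visit 3, enqueue []
Visit 0, enqueue []
Visit 1, enqueue []
Visit 2, enqueue []

BFS order: [4, 5, 8, 6, 7, 3, 0, 1, 2]


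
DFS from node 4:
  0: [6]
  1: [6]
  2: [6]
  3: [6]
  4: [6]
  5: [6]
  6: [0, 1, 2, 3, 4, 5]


Visit 4, push [6]
Visit 6, push [5, 3, 2, 1, 0]
Visit 0, push []
Visit 1, push []
Visit 2, push []
Visit 3, push []
Visit 5, push []

DFS order: [4, 6, 0, 1, 2, 3, 5]


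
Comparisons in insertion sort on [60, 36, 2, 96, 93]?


Algorithm: insertion sort
Input: [60, 36, 2, 96, 93]
Sorted: [2, 36, 60, 93, 96]

6


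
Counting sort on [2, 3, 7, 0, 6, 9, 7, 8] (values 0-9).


Input: [2, 3, 7, 0, 6, 9, 7, 8]
Counts: [1, 0, 1, 1, 0, 0, 1, 2, 1, 1]

Sorted: [0, 2, 3, 6, 7, 7, 8, 9]


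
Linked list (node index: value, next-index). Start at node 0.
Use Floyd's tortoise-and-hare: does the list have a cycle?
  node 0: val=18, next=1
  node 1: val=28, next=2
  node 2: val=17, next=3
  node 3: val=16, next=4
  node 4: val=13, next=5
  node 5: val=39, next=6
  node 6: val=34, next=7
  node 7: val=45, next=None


Floyd's tortoise (slow, +1) and hare (fast, +2):
  init: slow=0, fast=0
  step 1: slow=1, fast=2
  step 2: slow=2, fast=4
  step 3: slow=3, fast=6
  step 4: fast 6->7->None, no cycle

Cycle: no


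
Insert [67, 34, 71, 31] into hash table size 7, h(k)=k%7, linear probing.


Insert 67: h=4 -> slot 4
Insert 34: h=6 -> slot 6
Insert 71: h=1 -> slot 1
Insert 31: h=3 -> slot 3

Table: [None, 71, None, 31, 67, None, 34]


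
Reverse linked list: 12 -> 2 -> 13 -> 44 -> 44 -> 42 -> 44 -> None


Step 1: curr=12, set curr.next=prev(None) | reversed so far: 12
Step 2: curr=2, set curr.next=prev(12) | reversed so far: 2 -> 12
Step 3: curr=13, set curr.next=prev(2) | reversed so far: 13 -> 2 -> 12
Step 4: curr=44, set curr.next=prev(13) | reversed so far: 44 -> 13 -> 2 -> 12
Step 5: curr=44, set curr.next=prev(44) | reversed so far: 44 -> 44 -> 13 -> 2 -> 12
Step 6: curr=42, set curr.next=prev(44) | reversed so far: 42 -> 44 -> 44 -> 13 -> 2 -> 12
Step 7: curr=44, set curr.next=prev(42) | reversed so far: 44 -> 42 -> 44 -> 44 -> 13 -> 2 -> 12

44 -> 42 -> 44 -> 44 -> 13 -> 2 -> 12 -> None


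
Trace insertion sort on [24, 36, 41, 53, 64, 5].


Initial: [24, 36, 41, 53, 64, 5]
Insert 36: [24, 36, 41, 53, 64, 5]
Insert 41: [24, 36, 41, 53, 64, 5]
Insert 53: [24, 36, 41, 53, 64, 5]
Insert 64: [24, 36, 41, 53, 64, 5]
Insert 5: [5, 24, 36, 41, 53, 64]

Sorted: [5, 24, 36, 41, 53, 64]


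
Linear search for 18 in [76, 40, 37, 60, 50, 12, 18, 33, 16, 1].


i=0: 76!=18
i=1: 40!=18
i=2: 37!=18
i=3: 60!=18
i=4: 50!=18
i=5: 12!=18
i=6: 18==18 found!

Found at 6, 7 comps


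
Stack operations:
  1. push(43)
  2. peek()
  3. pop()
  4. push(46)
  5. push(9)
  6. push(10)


push(43) -> [43]
peek()->43
pop()->43, []
push(46) -> [46]
push(9) -> [46, 9]
push(10) -> [46, 9, 10]

Final stack: [46, 9, 10]


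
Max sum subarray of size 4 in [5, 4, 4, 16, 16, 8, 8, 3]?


[0:4]: 29
[1:5]: 40
[2:6]: 44
[3:7]: 48
[4:8]: 35

Max: 48 at [3:7]


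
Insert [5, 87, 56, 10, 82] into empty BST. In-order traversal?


Insert 5: root
Insert 87: R from 5
Insert 56: R from 5 -> L from 87
Insert 10: R from 5 -> L from 87 -> L from 56
Insert 82: R from 5 -> L from 87 -> R from 56

In-order: [5, 10, 56, 82, 87]


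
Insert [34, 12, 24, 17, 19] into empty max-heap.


Insert 34: [34]
Insert 12: [34, 12]
Insert 24: [34, 12, 24]
Insert 17: [34, 17, 24, 12]
Insert 19: [34, 19, 24, 12, 17]

Final heap: [34, 19, 24, 12, 17]


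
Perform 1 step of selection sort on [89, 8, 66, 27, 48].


Initial: [89, 8, 66, 27, 48]
Step 1: min=8 at 1
  Swap: [8, 89, 66, 27, 48]

After 1 step: [8, 89, 66, 27, 48]


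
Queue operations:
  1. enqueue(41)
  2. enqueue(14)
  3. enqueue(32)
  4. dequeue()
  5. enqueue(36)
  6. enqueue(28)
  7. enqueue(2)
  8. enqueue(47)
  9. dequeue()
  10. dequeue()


enqueue(41) -> [41]
enqueue(14) -> [41, 14]
enqueue(32) -> [41, 14, 32]
dequeue()->41, [14, 32]
enqueue(36) -> [14, 32, 36]
enqueue(28) -> [14, 32, 36, 28]
enqueue(2) -> [14, 32, 36, 28, 2]
enqueue(47) -> [14, 32, 36, 28, 2, 47]
dequeue()->14, [32, 36, 28, 2, 47]
dequeue()->32, [36, 28, 2, 47]

Final queue: [36, 28, 2, 47]


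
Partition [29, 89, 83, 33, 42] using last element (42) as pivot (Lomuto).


Pivot: 42
  29 <= 42: advance i (no swap)
  33 <= 42: swap -> [29, 33, 83, 89, 42]
Place pivot at 2: [29, 33, 42, 89, 83]

Partitioned: [29, 33, 42, 89, 83]


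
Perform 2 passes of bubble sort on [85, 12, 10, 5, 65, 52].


Initial: [85, 12, 10, 5, 65, 52]
Pass 1: [12, 10, 5, 65, 52, 85] (5 swaps)
Pass 2: [10, 5, 12, 52, 65, 85] (3 swaps)

After 2 passes: [10, 5, 12, 52, 65, 85]


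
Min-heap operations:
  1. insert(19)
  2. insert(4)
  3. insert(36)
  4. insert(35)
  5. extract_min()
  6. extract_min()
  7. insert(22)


insert(19) -> [19]
insert(4) -> [4, 19]
insert(36) -> [4, 19, 36]
insert(35) -> [4, 19, 36, 35]
extract_min()->4, [19, 35, 36]
extract_min()->19, [35, 36]
insert(22) -> [22, 36, 35]

Final heap: [22, 36, 35]


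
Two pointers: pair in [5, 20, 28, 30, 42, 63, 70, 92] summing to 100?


lo=0(5)+hi=7(92)=97
lo=1(20)+hi=7(92)=112
lo=1(20)+hi=6(70)=90
lo=2(28)+hi=6(70)=98
lo=3(30)+hi=6(70)=100

Yes: 30+70=100


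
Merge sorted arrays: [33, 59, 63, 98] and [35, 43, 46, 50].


Take 33 from A
Take 35 from B
Take 43 from B
Take 46 from B
Take 50 from B

Merged: [33, 35, 43, 46, 50, 59, 63, 98]


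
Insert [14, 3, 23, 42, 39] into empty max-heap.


Insert 14: [14]
Insert 3: [14, 3]
Insert 23: [23, 3, 14]
Insert 42: [42, 23, 14, 3]
Insert 39: [42, 39, 14, 3, 23]

Final heap: [42, 39, 14, 3, 23]


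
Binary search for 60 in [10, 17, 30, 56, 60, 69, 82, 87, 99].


Step 1: lo=0, hi=8, mid=4, val=60

Found at index 4


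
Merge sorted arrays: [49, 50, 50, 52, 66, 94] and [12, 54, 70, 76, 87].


Take 12 from B
Take 49 from A
Take 50 from A
Take 50 from A
Take 52 from A
Take 54 from B
Take 66 from A
Take 70 from B
Take 76 from B
Take 87 from B

Merged: [12, 49, 50, 50, 52, 54, 66, 70, 76, 87, 94]


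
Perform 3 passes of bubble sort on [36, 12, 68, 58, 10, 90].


Initial: [36, 12, 68, 58, 10, 90]
Pass 1: [12, 36, 58, 10, 68, 90] (3 swaps)
Pass 2: [12, 36, 10, 58, 68, 90] (1 swaps)
Pass 3: [12, 10, 36, 58, 68, 90] (1 swaps)

After 3 passes: [12, 10, 36, 58, 68, 90]


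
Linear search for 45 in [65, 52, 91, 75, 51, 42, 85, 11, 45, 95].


i=0: 65!=45
i=1: 52!=45
i=2: 91!=45
i=3: 75!=45
i=4: 51!=45
i=5: 42!=45
i=6: 85!=45
i=7: 11!=45
i=8: 45==45 found!

Found at 8, 9 comps


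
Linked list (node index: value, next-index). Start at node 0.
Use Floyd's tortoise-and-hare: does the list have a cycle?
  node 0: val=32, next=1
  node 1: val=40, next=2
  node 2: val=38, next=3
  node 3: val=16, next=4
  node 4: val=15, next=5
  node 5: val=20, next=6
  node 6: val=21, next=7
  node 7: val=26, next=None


Floyd's tortoise (slow, +1) and hare (fast, +2):
  init: slow=0, fast=0
  step 1: slow=1, fast=2
  step 2: slow=2, fast=4
  step 3: slow=3, fast=6
  step 4: fast 6->7->None, no cycle

Cycle: no


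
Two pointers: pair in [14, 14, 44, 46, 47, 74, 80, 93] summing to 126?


lo=0(14)+hi=7(93)=107
lo=1(14)+hi=7(93)=107
lo=2(44)+hi=7(93)=137
lo=2(44)+hi=6(80)=124
lo=3(46)+hi=6(80)=126

Yes: 46+80=126


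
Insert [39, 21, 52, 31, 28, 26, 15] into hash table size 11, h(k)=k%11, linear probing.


Insert 39: h=6 -> slot 6
Insert 21: h=10 -> slot 10
Insert 52: h=8 -> slot 8
Insert 31: h=9 -> slot 9
Insert 28: h=6, 1 probes -> slot 7
Insert 26: h=4 -> slot 4
Insert 15: h=4, 1 probes -> slot 5

Table: [None, None, None, None, 26, 15, 39, 28, 52, 31, 21]


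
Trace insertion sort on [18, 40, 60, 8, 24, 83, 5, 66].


Initial: [18, 40, 60, 8, 24, 83, 5, 66]
Insert 40: [18, 40, 60, 8, 24, 83, 5, 66]
Insert 60: [18, 40, 60, 8, 24, 83, 5, 66]
Insert 8: [8, 18, 40, 60, 24, 83, 5, 66]
Insert 24: [8, 18, 24, 40, 60, 83, 5, 66]
Insert 83: [8, 18, 24, 40, 60, 83, 5, 66]
Insert 5: [5, 8, 18, 24, 40, 60, 83, 66]
Insert 66: [5, 8, 18, 24, 40, 60, 66, 83]

Sorted: [5, 8, 18, 24, 40, 60, 66, 83]


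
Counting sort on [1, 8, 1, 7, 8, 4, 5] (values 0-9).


Input: [1, 8, 1, 7, 8, 4, 5]
Counts: [0, 2, 0, 0, 1, 1, 0, 1, 2, 0]

Sorted: [1, 1, 4, 5, 7, 8, 8]


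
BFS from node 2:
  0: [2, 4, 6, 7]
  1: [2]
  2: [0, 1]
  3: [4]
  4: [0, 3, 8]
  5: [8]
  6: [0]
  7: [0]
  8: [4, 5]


Visit 2, enqueue [0, 1]
Visit 0, enqueue [4, 6, 7]
Visit 1, enqueue []
Visit 4, enqueue [3, 8]
Visit 6, enqueue []
Visit 7, enqueue []
Visit 3, enqueue []
Visit 8, enqueue [5]
Visit 5, enqueue []

BFS order: [2, 0, 1, 4, 6, 7, 3, 8, 5]


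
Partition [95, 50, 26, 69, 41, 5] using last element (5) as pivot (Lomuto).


Pivot: 5
Place pivot at 0: [5, 50, 26, 69, 41, 95]

Partitioned: [5, 50, 26, 69, 41, 95]


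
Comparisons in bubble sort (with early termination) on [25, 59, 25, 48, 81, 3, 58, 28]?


Algorithm: bubble sort (with early termination)
Input: [25, 59, 25, 48, 81, 3, 58, 28]
Sorted: [3, 25, 25, 28, 48, 58, 59, 81]

27


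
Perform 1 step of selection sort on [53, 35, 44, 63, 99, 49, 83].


Initial: [53, 35, 44, 63, 99, 49, 83]
Step 1: min=35 at 1
  Swap: [35, 53, 44, 63, 99, 49, 83]

After 1 step: [35, 53, 44, 63, 99, 49, 83]


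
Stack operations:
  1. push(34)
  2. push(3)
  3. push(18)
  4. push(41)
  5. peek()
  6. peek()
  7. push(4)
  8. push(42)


push(34) -> [34]
push(3) -> [34, 3]
push(18) -> [34, 3, 18]
push(41) -> [34, 3, 18, 41]
peek()->41
peek()->41
push(4) -> [34, 3, 18, 41, 4]
push(42) -> [34, 3, 18, 41, 4, 42]

Final stack: [34, 3, 18, 41, 4, 42]


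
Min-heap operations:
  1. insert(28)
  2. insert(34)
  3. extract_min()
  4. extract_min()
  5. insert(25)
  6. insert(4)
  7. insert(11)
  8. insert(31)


insert(28) -> [28]
insert(34) -> [28, 34]
extract_min()->28, [34]
extract_min()->34, []
insert(25) -> [25]
insert(4) -> [4, 25]
insert(11) -> [4, 25, 11]
insert(31) -> [4, 25, 11, 31]

Final heap: [4, 25, 11, 31]


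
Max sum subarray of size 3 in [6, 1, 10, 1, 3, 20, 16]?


[0:3]: 17
[1:4]: 12
[2:5]: 14
[3:6]: 24
[4:7]: 39

Max: 39 at [4:7]


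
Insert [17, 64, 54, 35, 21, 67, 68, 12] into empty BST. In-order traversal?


Insert 17: root
Insert 64: R from 17
Insert 54: R from 17 -> L from 64
Insert 35: R from 17 -> L from 64 -> L from 54
Insert 21: R from 17 -> L from 64 -> L from 54 -> L from 35
Insert 67: R from 17 -> R from 64
Insert 68: R from 17 -> R from 64 -> R from 67
Insert 12: L from 17

In-order: [12, 17, 21, 35, 54, 64, 67, 68]


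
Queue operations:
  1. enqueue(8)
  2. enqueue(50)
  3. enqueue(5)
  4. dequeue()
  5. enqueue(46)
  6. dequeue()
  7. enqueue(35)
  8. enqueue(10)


enqueue(8) -> [8]
enqueue(50) -> [8, 50]
enqueue(5) -> [8, 50, 5]
dequeue()->8, [50, 5]
enqueue(46) -> [50, 5, 46]
dequeue()->50, [5, 46]
enqueue(35) -> [5, 46, 35]
enqueue(10) -> [5, 46, 35, 10]

Final queue: [5, 46, 35, 10]


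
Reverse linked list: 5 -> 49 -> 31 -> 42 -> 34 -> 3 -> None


Step 1: curr=5, set curr.next=prev(None) | reversed so far: 5
Step 2: curr=49, set curr.next=prev(5) | reversed so far: 49 -> 5
Step 3: curr=31, set curr.next=prev(49) | reversed so far: 31 -> 49 -> 5
Step 4: curr=42, set curr.next=prev(31) | reversed so far: 42 -> 31 -> 49 -> 5
Step 5: curr=34, set curr.next=prev(42) | reversed so far: 34 -> 42 -> 31 -> 49 -> 5
Step 6: curr=3, set curr.next=prev(34) | reversed so far: 3 -> 34 -> 42 -> 31 -> 49 -> 5

3 -> 34 -> 42 -> 31 -> 49 -> 5 -> None


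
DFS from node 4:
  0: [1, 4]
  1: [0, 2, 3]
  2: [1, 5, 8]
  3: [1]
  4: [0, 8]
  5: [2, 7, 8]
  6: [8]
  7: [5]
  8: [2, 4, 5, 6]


Visit 4, push [8, 0]
Visit 0, push [1]
Visit 1, push [3, 2]
Visit 2, push [8, 5]
Visit 5, push [8, 7]
Visit 7, push []
Visit 8, push [6]
Visit 6, push []
Visit 3, push []

DFS order: [4, 0, 1, 2, 5, 7, 8, 6, 3]


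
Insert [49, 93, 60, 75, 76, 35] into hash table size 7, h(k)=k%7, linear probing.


Insert 49: h=0 -> slot 0
Insert 93: h=2 -> slot 2
Insert 60: h=4 -> slot 4
Insert 75: h=5 -> slot 5
Insert 76: h=6 -> slot 6
Insert 35: h=0, 1 probes -> slot 1

Table: [49, 35, 93, None, 60, 75, 76]


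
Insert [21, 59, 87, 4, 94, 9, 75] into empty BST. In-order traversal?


Insert 21: root
Insert 59: R from 21
Insert 87: R from 21 -> R from 59
Insert 4: L from 21
Insert 94: R from 21 -> R from 59 -> R from 87
Insert 9: L from 21 -> R from 4
Insert 75: R from 21 -> R from 59 -> L from 87

In-order: [4, 9, 21, 59, 75, 87, 94]


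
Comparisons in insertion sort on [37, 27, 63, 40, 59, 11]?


Algorithm: insertion sort
Input: [37, 27, 63, 40, 59, 11]
Sorted: [11, 27, 37, 40, 59, 63]

11


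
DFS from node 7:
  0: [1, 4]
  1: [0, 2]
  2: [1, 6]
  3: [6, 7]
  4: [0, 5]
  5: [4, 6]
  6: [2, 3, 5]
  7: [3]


Visit 7, push [3]
Visit 3, push [6]
Visit 6, push [5, 2]
Visit 2, push [1]
Visit 1, push [0]
Visit 0, push [4]
Visit 4, push [5]
Visit 5, push []

DFS order: [7, 3, 6, 2, 1, 0, 4, 5]


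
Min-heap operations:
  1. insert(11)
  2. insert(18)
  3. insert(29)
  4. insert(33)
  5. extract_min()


insert(11) -> [11]
insert(18) -> [11, 18]
insert(29) -> [11, 18, 29]
insert(33) -> [11, 18, 29, 33]
extract_min()->11, [18, 33, 29]

Final heap: [18, 33, 29]


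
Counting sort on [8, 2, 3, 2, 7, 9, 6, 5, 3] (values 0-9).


Input: [8, 2, 3, 2, 7, 9, 6, 5, 3]
Counts: [0, 0, 2, 2, 0, 1, 1, 1, 1, 1]

Sorted: [2, 2, 3, 3, 5, 6, 7, 8, 9]


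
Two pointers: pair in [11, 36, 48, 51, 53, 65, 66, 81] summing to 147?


lo=0(11)+hi=7(81)=92
lo=1(36)+hi=7(81)=117
lo=2(48)+hi=7(81)=129
lo=3(51)+hi=7(81)=132
lo=4(53)+hi=7(81)=134
lo=5(65)+hi=7(81)=146
lo=6(66)+hi=7(81)=147

Yes: 66+81=147


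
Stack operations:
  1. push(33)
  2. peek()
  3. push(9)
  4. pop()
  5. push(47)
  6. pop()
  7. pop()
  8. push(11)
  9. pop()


push(33) -> [33]
peek()->33
push(9) -> [33, 9]
pop()->9, [33]
push(47) -> [33, 47]
pop()->47, [33]
pop()->33, []
push(11) -> [11]
pop()->11, []

Final stack: []


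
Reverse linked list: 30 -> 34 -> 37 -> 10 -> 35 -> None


Step 1: curr=30, set curr.next=prev(None) | reversed so far: 30
Step 2: curr=34, set curr.next=prev(30) | reversed so far: 34 -> 30
Step 3: curr=37, set curr.next=prev(34) | reversed so far: 37 -> 34 -> 30
Step 4: curr=10, set curr.next=prev(37) | reversed so far: 10 -> 37 -> 34 -> 30
Step 5: curr=35, set curr.next=prev(10) | reversed so far: 35 -> 10 -> 37 -> 34 -> 30

35 -> 10 -> 37 -> 34 -> 30 -> None


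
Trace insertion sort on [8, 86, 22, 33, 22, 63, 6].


Initial: [8, 86, 22, 33, 22, 63, 6]
Insert 86: [8, 86, 22, 33, 22, 63, 6]
Insert 22: [8, 22, 86, 33, 22, 63, 6]
Insert 33: [8, 22, 33, 86, 22, 63, 6]
Insert 22: [8, 22, 22, 33, 86, 63, 6]
Insert 63: [8, 22, 22, 33, 63, 86, 6]
Insert 6: [6, 8, 22, 22, 33, 63, 86]

Sorted: [6, 8, 22, 22, 33, 63, 86]


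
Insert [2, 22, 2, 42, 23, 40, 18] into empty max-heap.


Insert 2: [2]
Insert 22: [22, 2]
Insert 2: [22, 2, 2]
Insert 42: [42, 22, 2, 2]
Insert 23: [42, 23, 2, 2, 22]
Insert 40: [42, 23, 40, 2, 22, 2]
Insert 18: [42, 23, 40, 2, 22, 2, 18]

Final heap: [42, 23, 40, 2, 22, 2, 18]


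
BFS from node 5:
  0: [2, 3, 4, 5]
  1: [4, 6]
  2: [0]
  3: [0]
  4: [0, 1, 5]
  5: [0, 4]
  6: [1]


Visit 5, enqueue [0, 4]
Visit 0, enqueue [2, 3]
Visit 4, enqueue [1]
Visit 2, enqueue []
Visit 3, enqueue []
Visit 1, enqueue [6]
Visit 6, enqueue []

BFS order: [5, 0, 4, 2, 3, 1, 6]


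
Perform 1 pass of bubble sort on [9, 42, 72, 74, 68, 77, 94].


Initial: [9, 42, 72, 74, 68, 77, 94]
Pass 1: [9, 42, 72, 68, 74, 77, 94] (1 swaps)

After 1 pass: [9, 42, 72, 68, 74, 77, 94]


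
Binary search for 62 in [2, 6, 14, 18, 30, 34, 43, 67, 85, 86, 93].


Step 1: lo=0, hi=10, mid=5, val=34
Step 2: lo=6, hi=10, mid=8, val=85
Step 3: lo=6, hi=7, mid=6, val=43
Step 4: lo=7, hi=7, mid=7, val=67

Not found


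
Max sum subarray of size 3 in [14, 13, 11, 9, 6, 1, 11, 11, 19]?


[0:3]: 38
[1:4]: 33
[2:5]: 26
[3:6]: 16
[4:7]: 18
[5:8]: 23
[6:9]: 41

Max: 41 at [6:9]


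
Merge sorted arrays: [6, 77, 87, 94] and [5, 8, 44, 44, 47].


Take 5 from B
Take 6 from A
Take 8 from B
Take 44 from B
Take 44 from B
Take 47 from B

Merged: [5, 6, 8, 44, 44, 47, 77, 87, 94]


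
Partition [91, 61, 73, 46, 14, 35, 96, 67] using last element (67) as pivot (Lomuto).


Pivot: 67
  61 <= 67: swap -> [61, 91, 73, 46, 14, 35, 96, 67]
  46 <= 67: swap -> [61, 46, 73, 91, 14, 35, 96, 67]
  14 <= 67: swap -> [61, 46, 14, 91, 73, 35, 96, 67]
  35 <= 67: swap -> [61, 46, 14, 35, 73, 91, 96, 67]
Place pivot at 4: [61, 46, 14, 35, 67, 91, 96, 73]

Partitioned: [61, 46, 14, 35, 67, 91, 96, 73]


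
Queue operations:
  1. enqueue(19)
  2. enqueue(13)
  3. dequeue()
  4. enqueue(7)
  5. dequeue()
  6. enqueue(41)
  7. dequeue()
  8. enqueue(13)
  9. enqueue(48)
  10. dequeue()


enqueue(19) -> [19]
enqueue(13) -> [19, 13]
dequeue()->19, [13]
enqueue(7) -> [13, 7]
dequeue()->13, [7]
enqueue(41) -> [7, 41]
dequeue()->7, [41]
enqueue(13) -> [41, 13]
enqueue(48) -> [41, 13, 48]
dequeue()->41, [13, 48]

Final queue: [13, 48]


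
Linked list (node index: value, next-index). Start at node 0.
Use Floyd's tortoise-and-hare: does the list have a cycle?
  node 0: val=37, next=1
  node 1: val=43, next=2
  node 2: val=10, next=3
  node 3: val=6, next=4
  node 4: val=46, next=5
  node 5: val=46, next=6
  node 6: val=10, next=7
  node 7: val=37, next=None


Floyd's tortoise (slow, +1) and hare (fast, +2):
  init: slow=0, fast=0
  step 1: slow=1, fast=2
  step 2: slow=2, fast=4
  step 3: slow=3, fast=6
  step 4: fast 6->7->None, no cycle

Cycle: no


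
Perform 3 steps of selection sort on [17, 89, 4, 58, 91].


Initial: [17, 89, 4, 58, 91]
Step 1: min=4 at 2
  Swap: [4, 89, 17, 58, 91]
Step 2: min=17 at 2
  Swap: [4, 17, 89, 58, 91]
Step 3: min=58 at 3
  Swap: [4, 17, 58, 89, 91]

After 3 steps: [4, 17, 58, 89, 91]


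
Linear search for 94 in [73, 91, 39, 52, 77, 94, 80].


i=0: 73!=94
i=1: 91!=94
i=2: 39!=94
i=3: 52!=94
i=4: 77!=94
i=5: 94==94 found!

Found at 5, 6 comps


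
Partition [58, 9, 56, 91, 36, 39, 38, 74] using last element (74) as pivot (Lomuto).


Pivot: 74
  58 <= 74: advance i (no swap)
  9 <= 74: advance i (no swap)
  56 <= 74: advance i (no swap)
  36 <= 74: swap -> [58, 9, 56, 36, 91, 39, 38, 74]
  39 <= 74: swap -> [58, 9, 56, 36, 39, 91, 38, 74]
  38 <= 74: swap -> [58, 9, 56, 36, 39, 38, 91, 74]
Place pivot at 6: [58, 9, 56, 36, 39, 38, 74, 91]

Partitioned: [58, 9, 56, 36, 39, 38, 74, 91]


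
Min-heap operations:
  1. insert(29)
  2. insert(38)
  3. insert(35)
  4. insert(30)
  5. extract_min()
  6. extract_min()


insert(29) -> [29]
insert(38) -> [29, 38]
insert(35) -> [29, 38, 35]
insert(30) -> [29, 30, 35, 38]
extract_min()->29, [30, 38, 35]
extract_min()->30, [35, 38]

Final heap: [35, 38]


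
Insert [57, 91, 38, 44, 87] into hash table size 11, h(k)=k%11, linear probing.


Insert 57: h=2 -> slot 2
Insert 91: h=3 -> slot 3
Insert 38: h=5 -> slot 5
Insert 44: h=0 -> slot 0
Insert 87: h=10 -> slot 10

Table: [44, None, 57, 91, None, 38, None, None, None, None, 87]


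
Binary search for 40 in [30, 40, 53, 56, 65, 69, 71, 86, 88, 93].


Step 1: lo=0, hi=9, mid=4, val=65
Step 2: lo=0, hi=3, mid=1, val=40

Found at index 1


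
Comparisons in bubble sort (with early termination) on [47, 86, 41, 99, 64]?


Algorithm: bubble sort (with early termination)
Input: [47, 86, 41, 99, 64]
Sorted: [41, 47, 64, 86, 99]

9


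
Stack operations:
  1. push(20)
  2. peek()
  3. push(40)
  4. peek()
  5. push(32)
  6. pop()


push(20) -> [20]
peek()->20
push(40) -> [20, 40]
peek()->40
push(32) -> [20, 40, 32]
pop()->32, [20, 40]

Final stack: [20, 40]


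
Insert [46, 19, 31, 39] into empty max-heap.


Insert 46: [46]
Insert 19: [46, 19]
Insert 31: [46, 19, 31]
Insert 39: [46, 39, 31, 19]

Final heap: [46, 39, 31, 19]


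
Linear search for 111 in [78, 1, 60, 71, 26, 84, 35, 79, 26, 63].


i=0: 78!=111
i=1: 1!=111
i=2: 60!=111
i=3: 71!=111
i=4: 26!=111
i=5: 84!=111
i=6: 35!=111
i=7: 79!=111
i=8: 26!=111
i=9: 63!=111

Not found, 10 comps


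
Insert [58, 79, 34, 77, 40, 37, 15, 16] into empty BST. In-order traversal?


Insert 58: root
Insert 79: R from 58
Insert 34: L from 58
Insert 77: R from 58 -> L from 79
Insert 40: L from 58 -> R from 34
Insert 37: L from 58 -> R from 34 -> L from 40
Insert 15: L from 58 -> L from 34
Insert 16: L from 58 -> L from 34 -> R from 15

In-order: [15, 16, 34, 37, 40, 58, 77, 79]


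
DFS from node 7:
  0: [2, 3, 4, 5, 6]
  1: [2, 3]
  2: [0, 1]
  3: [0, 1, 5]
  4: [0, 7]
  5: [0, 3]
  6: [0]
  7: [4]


Visit 7, push [4]
Visit 4, push [0]
Visit 0, push [6, 5, 3, 2]
Visit 2, push [1]
Visit 1, push [3]
Visit 3, push [5]
Visit 5, push []
Visit 6, push []

DFS order: [7, 4, 0, 2, 1, 3, 5, 6]


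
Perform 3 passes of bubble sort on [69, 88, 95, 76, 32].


Initial: [69, 88, 95, 76, 32]
Pass 1: [69, 88, 76, 32, 95] (2 swaps)
Pass 2: [69, 76, 32, 88, 95] (2 swaps)
Pass 3: [69, 32, 76, 88, 95] (1 swaps)

After 3 passes: [69, 32, 76, 88, 95]


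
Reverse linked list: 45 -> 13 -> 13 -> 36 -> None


Step 1: curr=45, set curr.next=prev(None) | reversed so far: 45
Step 2: curr=13, set curr.next=prev(45) | reversed so far: 13 -> 45
Step 3: curr=13, set curr.next=prev(13) | reversed so far: 13 -> 13 -> 45
Step 4: curr=36, set curr.next=prev(13) | reversed so far: 36 -> 13 -> 13 -> 45

36 -> 13 -> 13 -> 45 -> None


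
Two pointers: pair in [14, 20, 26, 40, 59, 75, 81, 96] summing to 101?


lo=0(14)+hi=7(96)=110
lo=0(14)+hi=6(81)=95
lo=1(20)+hi=6(81)=101

Yes: 20+81=101


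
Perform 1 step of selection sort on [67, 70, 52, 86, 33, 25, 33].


Initial: [67, 70, 52, 86, 33, 25, 33]
Step 1: min=25 at 5
  Swap: [25, 70, 52, 86, 33, 67, 33]

After 1 step: [25, 70, 52, 86, 33, 67, 33]


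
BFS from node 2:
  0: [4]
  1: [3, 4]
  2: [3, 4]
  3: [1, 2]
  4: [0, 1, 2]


Visit 2, enqueue [3, 4]
Visit 3, enqueue [1]
Visit 4, enqueue [0]
Visit 1, enqueue []
Visit 0, enqueue []

BFS order: [2, 3, 4, 1, 0]


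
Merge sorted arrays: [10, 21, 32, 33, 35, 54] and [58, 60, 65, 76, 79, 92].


Take 10 from A
Take 21 from A
Take 32 from A
Take 33 from A
Take 35 from A
Take 54 from A

Merged: [10, 21, 32, 33, 35, 54, 58, 60, 65, 76, 79, 92]


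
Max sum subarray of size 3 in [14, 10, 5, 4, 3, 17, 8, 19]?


[0:3]: 29
[1:4]: 19
[2:5]: 12
[3:6]: 24
[4:7]: 28
[5:8]: 44

Max: 44 at [5:8]


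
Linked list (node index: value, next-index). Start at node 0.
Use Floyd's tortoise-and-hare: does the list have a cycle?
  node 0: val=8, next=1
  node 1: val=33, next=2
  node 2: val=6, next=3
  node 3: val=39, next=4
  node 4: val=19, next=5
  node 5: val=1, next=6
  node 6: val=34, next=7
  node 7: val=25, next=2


Floyd's tortoise (slow, +1) and hare (fast, +2):
  init: slow=0, fast=0
  step 1: slow=1, fast=2
  step 2: slow=2, fast=4
  step 3: slow=3, fast=6
  step 4: slow=4, fast=2
  step 5: slow=5, fast=4
  step 6: slow=6, fast=6
  slow == fast at node 6: cycle detected

Cycle: yes


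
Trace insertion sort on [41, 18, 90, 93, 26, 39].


Initial: [41, 18, 90, 93, 26, 39]
Insert 18: [18, 41, 90, 93, 26, 39]
Insert 90: [18, 41, 90, 93, 26, 39]
Insert 93: [18, 41, 90, 93, 26, 39]
Insert 26: [18, 26, 41, 90, 93, 39]
Insert 39: [18, 26, 39, 41, 90, 93]

Sorted: [18, 26, 39, 41, 90, 93]


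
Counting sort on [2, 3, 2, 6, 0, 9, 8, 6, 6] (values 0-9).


Input: [2, 3, 2, 6, 0, 9, 8, 6, 6]
Counts: [1, 0, 2, 1, 0, 0, 3, 0, 1, 1]

Sorted: [0, 2, 2, 3, 6, 6, 6, 8, 9]


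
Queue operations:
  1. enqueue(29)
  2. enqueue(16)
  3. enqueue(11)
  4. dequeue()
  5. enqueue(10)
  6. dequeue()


enqueue(29) -> [29]
enqueue(16) -> [29, 16]
enqueue(11) -> [29, 16, 11]
dequeue()->29, [16, 11]
enqueue(10) -> [16, 11, 10]
dequeue()->16, [11, 10]

Final queue: [11, 10]


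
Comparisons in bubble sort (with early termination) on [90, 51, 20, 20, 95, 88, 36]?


Algorithm: bubble sort (with early termination)
Input: [90, 51, 20, 20, 95, 88, 36]
Sorted: [20, 20, 36, 51, 88, 90, 95]

20


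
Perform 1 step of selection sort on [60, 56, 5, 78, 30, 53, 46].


Initial: [60, 56, 5, 78, 30, 53, 46]
Step 1: min=5 at 2
  Swap: [5, 56, 60, 78, 30, 53, 46]

After 1 step: [5, 56, 60, 78, 30, 53, 46]


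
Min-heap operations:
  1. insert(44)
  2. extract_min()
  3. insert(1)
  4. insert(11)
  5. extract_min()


insert(44) -> [44]
extract_min()->44, []
insert(1) -> [1]
insert(11) -> [1, 11]
extract_min()->1, [11]

Final heap: [11]


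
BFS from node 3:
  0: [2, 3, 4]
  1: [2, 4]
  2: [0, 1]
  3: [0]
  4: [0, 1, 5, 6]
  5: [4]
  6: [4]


Visit 3, enqueue [0]
Visit 0, enqueue [2, 4]
Visit 2, enqueue [1]
Visit 4, enqueue [5, 6]
Visit 1, enqueue []
Visit 5, enqueue []
Visit 6, enqueue []

BFS order: [3, 0, 2, 4, 1, 5, 6]


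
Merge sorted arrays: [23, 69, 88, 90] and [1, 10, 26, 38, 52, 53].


Take 1 from B
Take 10 from B
Take 23 from A
Take 26 from B
Take 38 from B
Take 52 from B
Take 53 from B

Merged: [1, 10, 23, 26, 38, 52, 53, 69, 88, 90]


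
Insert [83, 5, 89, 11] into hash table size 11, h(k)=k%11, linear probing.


Insert 83: h=6 -> slot 6
Insert 5: h=5 -> slot 5
Insert 89: h=1 -> slot 1
Insert 11: h=0 -> slot 0

Table: [11, 89, None, None, None, 5, 83, None, None, None, None]


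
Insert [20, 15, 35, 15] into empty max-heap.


Insert 20: [20]
Insert 15: [20, 15]
Insert 35: [35, 15, 20]
Insert 15: [35, 15, 20, 15]

Final heap: [35, 15, 20, 15]


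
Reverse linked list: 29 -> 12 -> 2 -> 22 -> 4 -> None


Step 1: curr=29, set curr.next=prev(None) | reversed so far: 29
Step 2: curr=12, set curr.next=prev(29) | reversed so far: 12 -> 29
Step 3: curr=2, set curr.next=prev(12) | reversed so far: 2 -> 12 -> 29
Step 4: curr=22, set curr.next=prev(2) | reversed so far: 22 -> 2 -> 12 -> 29
Step 5: curr=4, set curr.next=prev(22) | reversed so far: 4 -> 22 -> 2 -> 12 -> 29

4 -> 22 -> 2 -> 12 -> 29 -> None


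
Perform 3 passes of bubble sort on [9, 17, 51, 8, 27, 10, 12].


Initial: [9, 17, 51, 8, 27, 10, 12]
Pass 1: [9, 17, 8, 27, 10, 12, 51] (4 swaps)
Pass 2: [9, 8, 17, 10, 12, 27, 51] (3 swaps)
Pass 3: [8, 9, 10, 12, 17, 27, 51] (3 swaps)

After 3 passes: [8, 9, 10, 12, 17, 27, 51]


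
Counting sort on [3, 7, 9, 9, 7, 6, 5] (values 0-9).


Input: [3, 7, 9, 9, 7, 6, 5]
Counts: [0, 0, 0, 1, 0, 1, 1, 2, 0, 2]

Sorted: [3, 5, 6, 7, 7, 9, 9]


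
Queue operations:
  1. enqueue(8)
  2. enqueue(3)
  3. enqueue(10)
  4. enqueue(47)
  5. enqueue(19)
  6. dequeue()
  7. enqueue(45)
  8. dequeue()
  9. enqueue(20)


enqueue(8) -> [8]
enqueue(3) -> [8, 3]
enqueue(10) -> [8, 3, 10]
enqueue(47) -> [8, 3, 10, 47]
enqueue(19) -> [8, 3, 10, 47, 19]
dequeue()->8, [3, 10, 47, 19]
enqueue(45) -> [3, 10, 47, 19, 45]
dequeue()->3, [10, 47, 19, 45]
enqueue(20) -> [10, 47, 19, 45, 20]

Final queue: [10, 47, 19, 45, 20]


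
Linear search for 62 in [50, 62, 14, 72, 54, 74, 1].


i=0: 50!=62
i=1: 62==62 found!

Found at 1, 2 comps


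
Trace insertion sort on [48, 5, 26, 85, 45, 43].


Initial: [48, 5, 26, 85, 45, 43]
Insert 5: [5, 48, 26, 85, 45, 43]
Insert 26: [5, 26, 48, 85, 45, 43]
Insert 85: [5, 26, 48, 85, 45, 43]
Insert 45: [5, 26, 45, 48, 85, 43]
Insert 43: [5, 26, 43, 45, 48, 85]

Sorted: [5, 26, 43, 45, 48, 85]
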